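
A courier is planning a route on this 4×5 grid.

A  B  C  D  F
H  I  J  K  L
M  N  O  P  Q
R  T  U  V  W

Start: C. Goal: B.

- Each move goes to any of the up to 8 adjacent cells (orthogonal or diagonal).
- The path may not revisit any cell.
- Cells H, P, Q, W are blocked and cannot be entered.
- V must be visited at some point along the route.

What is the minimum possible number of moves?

7

Any route passes through V somewhere between C and B. Summing Chebyshev distances along the two legs (C → V → B) gives a lower bound of 3 + 3 = 6 moves.
The shortest route satisfying every rule uses 7 moves: C → I → N → U → V → O → J → B.
The bound of 6 isn't tight here; checking systematically, no route of length 6 through 6 satisfies every constraint, so 7 is the minimum.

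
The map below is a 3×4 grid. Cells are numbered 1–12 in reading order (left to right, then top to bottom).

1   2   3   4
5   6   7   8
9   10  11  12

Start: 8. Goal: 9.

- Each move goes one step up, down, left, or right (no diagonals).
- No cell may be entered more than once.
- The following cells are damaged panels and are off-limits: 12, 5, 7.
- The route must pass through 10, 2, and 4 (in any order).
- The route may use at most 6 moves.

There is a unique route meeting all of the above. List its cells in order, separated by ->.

8 -> 4 -> 3 -> 2 -> 6 -> 10 -> 9

The 6-move cap with required stops at 10, 2, 4 leaves no slack for detours.
Route from 8: up 1 to 4, left 2 to 2, down 2 to 10, left 1 to 9 — 6 moves in all.
Check: all required cells visited; 6 ≤ 6 moves.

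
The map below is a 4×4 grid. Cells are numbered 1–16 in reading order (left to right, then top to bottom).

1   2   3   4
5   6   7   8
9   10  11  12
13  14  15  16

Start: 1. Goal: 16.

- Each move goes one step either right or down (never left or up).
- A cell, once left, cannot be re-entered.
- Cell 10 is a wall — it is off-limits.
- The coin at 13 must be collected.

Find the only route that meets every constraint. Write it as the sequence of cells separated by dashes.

Moves only go right or down, so the column and row indices never decrease.
Route from 1: down 3 to 13, right 3 to 16 — 6 moves in all.
Check: all required cells visited.

1 - 5 - 9 - 13 - 14 - 15 - 16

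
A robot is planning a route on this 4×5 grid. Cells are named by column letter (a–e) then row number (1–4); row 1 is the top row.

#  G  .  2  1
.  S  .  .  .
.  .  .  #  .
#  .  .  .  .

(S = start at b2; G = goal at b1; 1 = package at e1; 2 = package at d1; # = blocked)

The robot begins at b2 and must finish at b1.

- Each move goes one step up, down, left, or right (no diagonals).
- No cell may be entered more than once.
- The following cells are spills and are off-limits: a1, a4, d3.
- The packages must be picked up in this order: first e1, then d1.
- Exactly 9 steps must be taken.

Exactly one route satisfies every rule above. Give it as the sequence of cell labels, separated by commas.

The waypoints must appear in the order e1, d1, with no cell reused.
Route from b2: down 1 to b3, right 1 to c3, up 1 to c2, right 2 to e2, up 1 to e1, left 3 to b1 — 9 moves in all.
Check: order respected (1 at step 6, 2 at step 7); 9 moves as required.

b2, b3, c3, c2, d2, e2, e1, d1, c1, b1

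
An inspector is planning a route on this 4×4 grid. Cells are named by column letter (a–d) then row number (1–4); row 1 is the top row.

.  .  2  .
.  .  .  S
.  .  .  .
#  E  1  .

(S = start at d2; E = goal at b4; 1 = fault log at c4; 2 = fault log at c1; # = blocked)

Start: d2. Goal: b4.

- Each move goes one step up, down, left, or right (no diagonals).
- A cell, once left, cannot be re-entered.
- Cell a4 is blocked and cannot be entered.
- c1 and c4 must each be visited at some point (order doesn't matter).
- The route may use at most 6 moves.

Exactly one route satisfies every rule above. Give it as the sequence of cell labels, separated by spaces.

d2 d1 c1 c2 c3 c4 b4

Any route must reach c1 and c4 and still end at b4 within 6 moves, so the order of the required stops is forced.
Route from d2: up 1 to d1, left 1 to c1, down 3 to c4, left 1 to b4 — 6 moves in all.
Check: all required cells visited; 6 ≤ 6 moves.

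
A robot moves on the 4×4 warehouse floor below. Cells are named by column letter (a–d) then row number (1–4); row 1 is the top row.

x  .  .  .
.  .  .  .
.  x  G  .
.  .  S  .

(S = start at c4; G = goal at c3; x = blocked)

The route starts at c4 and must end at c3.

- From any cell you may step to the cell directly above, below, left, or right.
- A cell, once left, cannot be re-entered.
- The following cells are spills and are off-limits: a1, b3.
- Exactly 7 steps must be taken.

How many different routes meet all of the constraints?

2

Need simple routes of exactly 7 moves from c4 to c3 (Manhattan distance 1, so 3 moves are spent on a detour and 3 undoing it).
Enumerating: c4 b4 a4 a3 a2 b2 c2 c3 | c4 d4 d3 d2 d1 c1 c2 c3.
That gives 2 routes.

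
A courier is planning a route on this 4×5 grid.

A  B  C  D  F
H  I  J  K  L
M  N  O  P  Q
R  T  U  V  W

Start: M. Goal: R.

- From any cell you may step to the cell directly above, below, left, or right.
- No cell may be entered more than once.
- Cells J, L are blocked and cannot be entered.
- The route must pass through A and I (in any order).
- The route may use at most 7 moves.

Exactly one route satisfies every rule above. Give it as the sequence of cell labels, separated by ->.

M -> H -> A -> B -> I -> N -> T -> R

The budget equals the shortest possible length, so every move has to be on a shortest route through the required cells.
Route from M: 2× up (reaching A), right to B, 3× down (reaching T), left to R — 7 moves in all.
Check: all required cells visited; 7 ≤ 7 moves.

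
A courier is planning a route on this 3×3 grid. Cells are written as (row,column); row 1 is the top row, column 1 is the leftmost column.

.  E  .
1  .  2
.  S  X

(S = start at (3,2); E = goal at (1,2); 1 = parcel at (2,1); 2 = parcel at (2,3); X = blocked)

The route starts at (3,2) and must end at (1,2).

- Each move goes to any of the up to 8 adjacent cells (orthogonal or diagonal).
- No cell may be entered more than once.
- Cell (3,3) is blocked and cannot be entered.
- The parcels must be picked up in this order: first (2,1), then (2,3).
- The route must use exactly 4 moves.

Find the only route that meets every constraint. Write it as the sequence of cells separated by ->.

(3,2) -> (2,1) -> (2,2) -> (2,3) -> (1,2)

The waypoints must appear in the order (2,1), (2,3), with no cell reused.
Route from (3,2): up-left 1 to (2,1), right 2 to (2,3), up-left 1 to (1,2) — 4 moves in all.
Check: order respected (1 at step 1, 2 at step 3); 4 moves as required.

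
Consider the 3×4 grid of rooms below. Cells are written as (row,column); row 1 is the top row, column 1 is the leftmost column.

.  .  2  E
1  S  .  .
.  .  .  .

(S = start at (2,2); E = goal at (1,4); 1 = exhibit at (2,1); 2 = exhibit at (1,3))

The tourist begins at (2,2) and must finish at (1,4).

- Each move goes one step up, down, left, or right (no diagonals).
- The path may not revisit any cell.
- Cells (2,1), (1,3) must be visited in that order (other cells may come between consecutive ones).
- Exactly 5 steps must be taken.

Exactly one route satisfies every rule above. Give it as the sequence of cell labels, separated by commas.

(2,2), (2,1), (1,1), (1,2), (1,3), (1,4)

The waypoints must appear in the order (2,1), (1,3), with no cell reused.
Route from (2,2): left to (2,1), up to (1,1), 3× right (reaching (1,4)) — 5 moves in all.
Check: order respected (1 at step 1, 2 at step 4); 5 moves as required.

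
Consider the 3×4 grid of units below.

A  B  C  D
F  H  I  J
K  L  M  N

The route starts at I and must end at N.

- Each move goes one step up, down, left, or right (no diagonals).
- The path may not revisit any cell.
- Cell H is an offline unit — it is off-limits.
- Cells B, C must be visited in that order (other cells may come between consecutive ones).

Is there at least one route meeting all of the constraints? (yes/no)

One route that works: I → M → L → K → F → A → B → C → D → J → N.

yes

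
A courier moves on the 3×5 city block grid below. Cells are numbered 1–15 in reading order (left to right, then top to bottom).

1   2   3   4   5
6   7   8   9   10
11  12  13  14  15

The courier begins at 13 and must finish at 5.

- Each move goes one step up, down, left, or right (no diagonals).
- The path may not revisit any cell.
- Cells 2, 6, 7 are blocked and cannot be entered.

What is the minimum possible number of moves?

4

The Manhattan distance from 13 to 5 is |3−1| + |3−5| = 4, so at least 4 moves are needed.
A route of 4 moves achieves this: 13 → 8 → 3 → 4 → 5.
Since 4 matches the lower bound, it is optimal.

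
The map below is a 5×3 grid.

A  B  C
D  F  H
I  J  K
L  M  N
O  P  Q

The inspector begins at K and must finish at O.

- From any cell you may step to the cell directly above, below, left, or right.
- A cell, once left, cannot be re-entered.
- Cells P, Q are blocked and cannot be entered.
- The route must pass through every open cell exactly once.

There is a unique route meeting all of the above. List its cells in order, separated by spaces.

K N M J F H C B A D I L O

Need to visit all 13 open cells exactly once, starting at K and ending at O.
Cell C has only two open neighbours (H and B), so the path must pass straight through it: one of those is the cell it's entered from and the other is where it exits.
Route from K: down to N, left to M, 2× up (reaching F), right to H, up to C, 2× left (reaching A), 4× down (reaching O) — 12 moves in all.
Check: all 13 open cells covered.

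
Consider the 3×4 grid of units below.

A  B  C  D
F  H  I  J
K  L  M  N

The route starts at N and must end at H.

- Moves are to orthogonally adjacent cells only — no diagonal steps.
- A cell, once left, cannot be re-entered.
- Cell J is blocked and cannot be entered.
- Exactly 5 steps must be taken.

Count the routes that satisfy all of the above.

Need simple routes of exactly 5 moves from N to H (Manhattan distance 3, so 1 moves are spent on a detour and 1 undoing it).
Enumerating: N M I C B H | N M L K F H.
That gives 2 routes.

2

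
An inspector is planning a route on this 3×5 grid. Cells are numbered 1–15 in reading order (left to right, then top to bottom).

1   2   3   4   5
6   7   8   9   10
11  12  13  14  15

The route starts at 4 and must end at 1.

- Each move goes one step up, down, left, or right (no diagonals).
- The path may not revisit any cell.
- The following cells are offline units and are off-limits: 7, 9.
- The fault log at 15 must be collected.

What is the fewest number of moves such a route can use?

9

Any route passes through 15 somewhere between 4 and 1. Summing Manhattan distances along the two legs (4 → 15 → 1) gives a lower bound of 3 + 6 = 9 moves.
A route of 9 moves achieves this: 4 → 5 → 10 → 15 → 14 → 13 → 8 → 3 → 2 → 1.
Since 9 matches the lower bound, it is optimal.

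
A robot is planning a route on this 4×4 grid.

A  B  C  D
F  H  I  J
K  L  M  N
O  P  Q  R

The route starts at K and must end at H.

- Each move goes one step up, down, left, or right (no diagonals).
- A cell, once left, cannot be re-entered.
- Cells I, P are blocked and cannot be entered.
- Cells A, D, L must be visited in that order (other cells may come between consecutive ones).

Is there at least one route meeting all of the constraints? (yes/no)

One route that works: K → F → A → B → C → D → J → N → M → L → H.

yes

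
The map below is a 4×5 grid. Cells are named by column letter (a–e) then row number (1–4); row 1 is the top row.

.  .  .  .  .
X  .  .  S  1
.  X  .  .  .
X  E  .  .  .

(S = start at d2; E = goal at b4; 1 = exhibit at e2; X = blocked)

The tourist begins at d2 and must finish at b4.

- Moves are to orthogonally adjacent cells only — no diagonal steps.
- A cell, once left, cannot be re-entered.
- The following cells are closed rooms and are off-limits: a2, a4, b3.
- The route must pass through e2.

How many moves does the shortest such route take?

6

Any route passes through e2 somewhere between d2 and b4. Summing Manhattan distances along the two legs (d2 → e2 → b4) gives a lower bound of 1 + 5 = 6 moves.
A route of 6 moves achieves this: d2 → e2 → e3 → e4 → d4 → c4 → b4.
Since 6 matches the lower bound, it is optimal.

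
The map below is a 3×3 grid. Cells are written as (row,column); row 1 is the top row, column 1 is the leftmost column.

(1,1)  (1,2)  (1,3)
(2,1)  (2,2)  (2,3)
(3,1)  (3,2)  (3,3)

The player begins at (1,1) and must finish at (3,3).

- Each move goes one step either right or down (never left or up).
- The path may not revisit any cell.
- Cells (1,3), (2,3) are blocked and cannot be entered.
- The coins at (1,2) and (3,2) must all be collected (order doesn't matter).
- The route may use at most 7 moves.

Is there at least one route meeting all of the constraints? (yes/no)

yes

One route that works: (1,1) → (1,2) → (2,2) → (3,2) → (3,3).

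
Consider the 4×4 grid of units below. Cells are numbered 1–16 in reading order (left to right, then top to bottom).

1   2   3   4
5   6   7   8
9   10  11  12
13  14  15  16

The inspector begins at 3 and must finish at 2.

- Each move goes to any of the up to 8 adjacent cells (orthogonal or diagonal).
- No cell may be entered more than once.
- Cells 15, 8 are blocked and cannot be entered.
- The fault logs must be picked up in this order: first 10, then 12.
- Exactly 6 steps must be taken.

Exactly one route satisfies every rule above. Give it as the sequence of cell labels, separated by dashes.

3 - 6 - 10 - 11 - 12 - 7 - 2

The waypoints must appear in the order 10, 12, with no cell reused.
Route from 3: down-left 1 to 6, down 1 to 10, right 2 to 12, up-left 2 to 2 — 6 moves in all.
Check: order respected (10 at step 2, 12 at step 4); 6 moves as required.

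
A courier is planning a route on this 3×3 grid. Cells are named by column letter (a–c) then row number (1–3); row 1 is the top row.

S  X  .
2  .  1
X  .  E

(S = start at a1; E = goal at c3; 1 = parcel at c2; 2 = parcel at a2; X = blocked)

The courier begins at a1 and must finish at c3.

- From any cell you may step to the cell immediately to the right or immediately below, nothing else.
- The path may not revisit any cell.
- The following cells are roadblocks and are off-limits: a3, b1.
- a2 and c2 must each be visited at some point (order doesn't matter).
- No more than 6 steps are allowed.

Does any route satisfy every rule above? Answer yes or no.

yes

One route that works: a1 → a2 → b2 → c2 → c3.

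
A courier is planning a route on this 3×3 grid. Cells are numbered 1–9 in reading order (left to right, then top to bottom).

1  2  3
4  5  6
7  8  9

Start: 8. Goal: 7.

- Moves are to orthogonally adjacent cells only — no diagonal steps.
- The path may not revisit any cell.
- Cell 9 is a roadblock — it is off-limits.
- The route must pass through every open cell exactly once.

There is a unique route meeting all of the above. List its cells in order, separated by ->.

Need to visit all 8 open cells exactly once, starting at 8 and ending at 7.
Cell 1 has only two open neighbours (4 and 2), so the path must pass straight through it: one of those is the cell it's entered from and the other is where it exits.
Route from 8: up 1 to 5, right 1 to 6, up 1 to 3, left 2 to 1, down 2 to 7 — 7 moves in all.
Check: all 8 open cells covered.

8 -> 5 -> 6 -> 3 -> 2 -> 1 -> 4 -> 7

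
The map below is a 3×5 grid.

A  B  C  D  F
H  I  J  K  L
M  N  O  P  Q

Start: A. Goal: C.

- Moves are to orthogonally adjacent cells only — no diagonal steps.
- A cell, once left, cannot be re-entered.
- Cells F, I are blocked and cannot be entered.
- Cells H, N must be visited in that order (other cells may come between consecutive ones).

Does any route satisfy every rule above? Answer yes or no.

yes

One route that works: A → H → M → N → O → J → C.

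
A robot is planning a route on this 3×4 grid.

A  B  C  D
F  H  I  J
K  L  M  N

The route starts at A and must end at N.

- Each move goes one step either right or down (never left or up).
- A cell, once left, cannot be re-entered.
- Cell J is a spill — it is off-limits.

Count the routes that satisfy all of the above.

6

A right/down-only route from A to N makes exactly 2 down-moves and 3 right-moves in some order.
With no other constraints that would be C(5,2) = 10 routes.
Subtract routes through each blocked cell (inclusion–exclusion for overlaps): − through J: 4 → 6.
That gives 6 routes.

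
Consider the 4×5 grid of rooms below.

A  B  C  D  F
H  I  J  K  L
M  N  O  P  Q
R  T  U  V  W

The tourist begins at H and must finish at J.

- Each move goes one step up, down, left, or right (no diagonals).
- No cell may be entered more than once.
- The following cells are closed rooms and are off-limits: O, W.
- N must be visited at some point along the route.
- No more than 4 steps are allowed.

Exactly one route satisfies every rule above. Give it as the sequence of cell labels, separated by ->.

H -> M -> N -> I -> J

The budget equals the shortest possible length, so every move has to be on a shortest route through the required cells.
Route from H: down to M, right to N, up to I, right to J — 4 moves in all.
Check: all required cells visited; 4 ≤ 4 moves.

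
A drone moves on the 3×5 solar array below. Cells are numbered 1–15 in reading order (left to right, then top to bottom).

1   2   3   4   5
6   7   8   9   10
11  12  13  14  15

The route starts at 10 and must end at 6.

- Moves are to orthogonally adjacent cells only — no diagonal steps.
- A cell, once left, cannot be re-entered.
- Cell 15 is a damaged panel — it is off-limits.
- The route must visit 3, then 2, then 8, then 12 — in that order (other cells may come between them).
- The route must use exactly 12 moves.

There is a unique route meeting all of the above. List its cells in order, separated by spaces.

The waypoints must appear in the order 3, 2, 8, 12, with no cell reused.
Route from 10: up to 5, 3× left (reaching 2), down to 7, 2× right (reaching 9), down to 14, 3× left (reaching 11), up to 6 — 12 moves in all.
Check: order respected (3 at step 3, 2 at step 4, 8 at step 6, 12 at step 10); 12 moves as required.

10 5 4 3 2 7 8 9 14 13 12 11 6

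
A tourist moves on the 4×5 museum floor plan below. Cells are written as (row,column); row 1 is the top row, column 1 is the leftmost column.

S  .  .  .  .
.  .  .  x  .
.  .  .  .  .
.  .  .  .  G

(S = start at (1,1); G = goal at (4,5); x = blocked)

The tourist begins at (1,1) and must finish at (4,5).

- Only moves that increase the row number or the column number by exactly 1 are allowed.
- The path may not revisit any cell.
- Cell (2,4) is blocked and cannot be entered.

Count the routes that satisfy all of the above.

A right/down-only route from (1,1) to (4,5) makes exactly 3 down-moves and 4 right-moves in some order.
With no other constraints that would be C(7,3) = 35 routes.
Subtract routes through each blocked cell (inclusion–exclusion for overlaps): − through (2,4): 12 → 23.
That gives 23 routes.

23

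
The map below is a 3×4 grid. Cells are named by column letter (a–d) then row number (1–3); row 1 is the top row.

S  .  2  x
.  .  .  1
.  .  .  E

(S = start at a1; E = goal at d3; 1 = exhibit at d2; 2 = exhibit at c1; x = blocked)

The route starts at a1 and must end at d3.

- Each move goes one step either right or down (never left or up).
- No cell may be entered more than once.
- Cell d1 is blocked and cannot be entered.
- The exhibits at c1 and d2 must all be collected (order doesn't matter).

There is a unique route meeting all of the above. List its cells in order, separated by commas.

a1, b1, c1, c2, d2, d3

Moves only go right or down, so the column and row indices never decrease.
Route from a1: right 2 to c1, down 1 to c2, right 1 to d2, down 1 to d3 — 5 moves in all.
Check: all required cells visited.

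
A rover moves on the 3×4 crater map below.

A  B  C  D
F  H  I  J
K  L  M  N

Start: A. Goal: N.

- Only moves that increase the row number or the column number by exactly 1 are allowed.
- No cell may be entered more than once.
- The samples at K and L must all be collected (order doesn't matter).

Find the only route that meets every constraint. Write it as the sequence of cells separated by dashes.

Moves only go right or down, so the column and row indices never decrease.
Route from A: 2× down (reaching K), 3× right (reaching N) — 5 moves in all.
Check: all required cells visited.

A - F - K - L - M - N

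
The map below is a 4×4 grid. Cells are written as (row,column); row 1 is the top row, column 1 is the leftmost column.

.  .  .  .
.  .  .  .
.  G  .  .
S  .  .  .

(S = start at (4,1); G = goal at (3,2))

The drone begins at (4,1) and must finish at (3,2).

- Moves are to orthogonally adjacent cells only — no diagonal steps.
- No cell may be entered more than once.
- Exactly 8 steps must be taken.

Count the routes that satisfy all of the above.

12

Need simple routes of exactly 8 moves from (4,1) to (3,2) (Manhattan distance 2, so 3 moves are spent on a detour and 3 undoing it).
Branch systematically from the start, pruning whenever the remaining move budget drops below the Manhattan distance to (3,2) or differs from it in parity. Grouping the completions by first move — via (3,1): 6; via (4,2): 6 — and summing: 6 + 6 = 12.
That gives 12 routes.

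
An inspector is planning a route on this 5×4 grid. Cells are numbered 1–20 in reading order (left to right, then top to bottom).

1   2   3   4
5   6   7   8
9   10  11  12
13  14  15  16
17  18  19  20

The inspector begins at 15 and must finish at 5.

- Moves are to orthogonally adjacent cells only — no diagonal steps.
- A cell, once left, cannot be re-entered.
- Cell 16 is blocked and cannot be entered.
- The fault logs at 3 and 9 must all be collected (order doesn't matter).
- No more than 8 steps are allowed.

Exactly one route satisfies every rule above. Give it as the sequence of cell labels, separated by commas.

15, 11, 7, 3, 2, 6, 10, 9, 5

The budget equals the shortest possible length, so every move has to be on a shortest route through the required cells.
Route from 15: up 3 to 3, left 1 to 2, down 2 to 10, left 1 to 9, up 1 to 5 — 8 moves in all.
Check: all required cells visited; 8 ≤ 8 moves.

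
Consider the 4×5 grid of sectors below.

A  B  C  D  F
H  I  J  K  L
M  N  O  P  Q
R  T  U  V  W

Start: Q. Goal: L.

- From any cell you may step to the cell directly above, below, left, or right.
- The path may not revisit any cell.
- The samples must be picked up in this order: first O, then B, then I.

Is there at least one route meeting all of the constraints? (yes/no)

yes

One route that works: Q → P → O → N → M → H → A → B → I → J → K → L.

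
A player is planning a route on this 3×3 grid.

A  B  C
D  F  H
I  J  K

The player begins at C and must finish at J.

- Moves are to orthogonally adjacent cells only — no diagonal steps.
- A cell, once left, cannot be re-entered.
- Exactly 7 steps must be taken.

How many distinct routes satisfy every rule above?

Need simple routes of exactly 7 moves from C to J (Manhattan distance 3, so 2 moves are spent on a detour and 2 undoing it).
Enumerating: C H F B A D I J | C B A D F H K J.
That gives 2 routes.

2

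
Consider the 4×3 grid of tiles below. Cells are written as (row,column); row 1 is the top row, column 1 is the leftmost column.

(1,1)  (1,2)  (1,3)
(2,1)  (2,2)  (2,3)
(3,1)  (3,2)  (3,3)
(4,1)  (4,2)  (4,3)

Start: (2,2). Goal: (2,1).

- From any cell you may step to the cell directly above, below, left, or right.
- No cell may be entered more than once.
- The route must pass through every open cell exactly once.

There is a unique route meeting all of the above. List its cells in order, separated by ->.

Need to visit all 12 open cells exactly once, starting at (2,2) and ending at (2,1).
Route from (2,2): down 1 to (3,2), left 1 to (3,1), down 1 to (4,1), right 2 to (4,3), up 3 to (1,3), left 2 to (1,1), down 1 to (2,1) — 11 moves in all.
Check: all 12 open cells covered.

(2,2) -> (3,2) -> (3,1) -> (4,1) -> (4,2) -> (4,3) -> (3,3) -> (2,3) -> (1,3) -> (1,2) -> (1,1) -> (2,1)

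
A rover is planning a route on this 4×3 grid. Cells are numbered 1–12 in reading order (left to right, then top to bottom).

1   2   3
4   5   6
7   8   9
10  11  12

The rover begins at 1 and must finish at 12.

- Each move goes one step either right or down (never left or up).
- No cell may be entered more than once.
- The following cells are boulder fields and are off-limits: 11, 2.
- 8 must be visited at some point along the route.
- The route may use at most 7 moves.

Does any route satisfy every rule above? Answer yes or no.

One route that works: 1 → 4 → 7 → 8 → 9 → 12.

yes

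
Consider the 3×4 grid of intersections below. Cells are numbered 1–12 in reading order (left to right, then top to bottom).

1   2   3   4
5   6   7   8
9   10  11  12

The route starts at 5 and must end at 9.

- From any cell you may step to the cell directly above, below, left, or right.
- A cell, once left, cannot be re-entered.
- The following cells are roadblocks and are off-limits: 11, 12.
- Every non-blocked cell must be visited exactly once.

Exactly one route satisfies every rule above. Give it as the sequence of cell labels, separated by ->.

5 -> 1 -> 2 -> 3 -> 4 -> 8 -> 7 -> 6 -> 10 -> 9

Need to visit all 10 open cells exactly once, starting at 5 and ending at 9.
Cell 10 has only two open neighbours (6 and 9), so the path must pass straight through it: one of those is the cell it's entered from and the other is where it exits.
Route from 5: up to 1, 3× right (reaching 4), down to 8, 2× left (reaching 6), down to 10, left to 9 — 9 moves in all.
Check: all 10 open cells covered.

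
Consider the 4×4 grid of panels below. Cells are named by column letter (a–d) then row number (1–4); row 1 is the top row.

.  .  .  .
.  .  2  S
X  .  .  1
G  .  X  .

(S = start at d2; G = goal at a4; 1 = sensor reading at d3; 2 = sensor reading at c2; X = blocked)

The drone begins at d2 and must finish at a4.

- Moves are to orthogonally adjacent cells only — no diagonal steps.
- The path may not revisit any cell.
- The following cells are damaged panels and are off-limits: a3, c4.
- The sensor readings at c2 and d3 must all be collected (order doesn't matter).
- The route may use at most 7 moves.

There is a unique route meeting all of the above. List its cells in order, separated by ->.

d2 -> d3 -> c3 -> c2 -> b2 -> b3 -> b4 -> a4

Any route must reach c2 and d3 and still end at a4 within 7 moves, so the order of the required stops is forced.
Route from d2: down to d3, left to c3, up to c2, left to b2, 2× down (reaching b4), left to a4 — 7 moves in all.
Check: all required cells visited; 7 ≤ 7 moves.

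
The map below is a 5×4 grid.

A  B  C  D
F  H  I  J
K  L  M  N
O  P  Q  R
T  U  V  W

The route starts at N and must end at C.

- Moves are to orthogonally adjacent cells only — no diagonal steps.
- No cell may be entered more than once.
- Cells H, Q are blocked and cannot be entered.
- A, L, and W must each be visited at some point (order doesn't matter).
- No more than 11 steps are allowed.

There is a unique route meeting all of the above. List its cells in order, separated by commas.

The 11-move cap with required stops at A, L, W leaves no slack for detours.
Route from N: 2× down (reaching W), 2× left (reaching U), 2× up (reaching L), left to K, 2× up (reaching A), 2× right (reaching C) — 11 moves in all.
Check: all required cells visited; 11 ≤ 11 moves.

N, R, W, V, U, P, L, K, F, A, B, C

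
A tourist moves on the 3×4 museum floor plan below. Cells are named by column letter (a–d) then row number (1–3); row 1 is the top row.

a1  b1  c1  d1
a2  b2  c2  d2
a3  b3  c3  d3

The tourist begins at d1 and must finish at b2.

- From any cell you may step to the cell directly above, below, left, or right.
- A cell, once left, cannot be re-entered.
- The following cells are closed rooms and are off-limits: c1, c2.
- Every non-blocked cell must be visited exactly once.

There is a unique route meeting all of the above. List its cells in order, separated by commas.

d1, d2, d3, c3, b3, a3, a2, a1, b1, b2

Need to visit all 10 open cells exactly once, starting at d1 and ending at b2.
Route from d1: down 2 to d3, left 3 to a3, up 2 to a1, right 1 to b1, down 1 to b2 — 9 moves in all.
Check: all 10 open cells covered.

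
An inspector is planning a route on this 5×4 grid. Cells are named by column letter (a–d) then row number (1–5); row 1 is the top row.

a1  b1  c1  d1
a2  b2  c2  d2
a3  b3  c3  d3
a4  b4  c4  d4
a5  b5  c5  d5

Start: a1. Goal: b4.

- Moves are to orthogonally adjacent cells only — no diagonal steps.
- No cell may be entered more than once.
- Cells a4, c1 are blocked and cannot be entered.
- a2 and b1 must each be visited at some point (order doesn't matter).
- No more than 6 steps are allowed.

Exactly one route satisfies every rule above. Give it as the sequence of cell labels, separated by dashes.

Any route must reach a2 and b1 and still end at b4 within 6 moves, so the order of the required stops is forced.
Route from a1: right 1 to b1, down 1 to b2, left 1 to a2, down 1 to a3, right 1 to b3, down 1 to b4 — 6 moves in all.
Check: all required cells visited; 6 ≤ 6 moves.

a1 - b1 - b2 - a2 - a3 - b3 - b4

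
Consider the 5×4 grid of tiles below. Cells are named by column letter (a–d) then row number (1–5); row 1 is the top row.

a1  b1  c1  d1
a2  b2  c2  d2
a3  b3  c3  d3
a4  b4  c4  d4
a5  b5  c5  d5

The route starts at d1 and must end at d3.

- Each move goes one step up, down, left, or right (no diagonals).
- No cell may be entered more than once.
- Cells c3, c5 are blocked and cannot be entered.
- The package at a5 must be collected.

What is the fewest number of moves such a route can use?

Any route passes through a5 somewhere between d1 and d3. Summing Manhattan distances along the two legs (d1 → a5 → d3) gives a lower bound of 7 + 5 = 12 moves.
A route of 12 moves achieves this: d1 → d2 → c2 → b2 → b3 → a3 → a4 → a5 → b5 → b4 → c4 → d4 → d3.
Since 12 matches the lower bound, it is optimal.

12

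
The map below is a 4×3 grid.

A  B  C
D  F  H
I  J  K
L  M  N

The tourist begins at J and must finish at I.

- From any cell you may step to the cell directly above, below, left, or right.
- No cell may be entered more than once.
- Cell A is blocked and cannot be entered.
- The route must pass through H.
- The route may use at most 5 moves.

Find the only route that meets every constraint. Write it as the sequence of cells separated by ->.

Any route must reach H and still end at I within 5 moves, so the order of the required stops is forced.
Route from J: right 1 to K, up 1 to H, left 2 to D, down 1 to I — 5 moves in all.
Check: all required cells visited; 5 ≤ 5 moves.

J -> K -> H -> F -> D -> I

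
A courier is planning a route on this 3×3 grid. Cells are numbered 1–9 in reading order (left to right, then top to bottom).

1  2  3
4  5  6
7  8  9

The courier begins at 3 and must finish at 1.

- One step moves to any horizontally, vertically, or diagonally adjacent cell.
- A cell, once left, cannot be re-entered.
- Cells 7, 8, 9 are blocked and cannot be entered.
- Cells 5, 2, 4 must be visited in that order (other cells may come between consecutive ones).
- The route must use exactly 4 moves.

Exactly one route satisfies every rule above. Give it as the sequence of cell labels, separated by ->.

3 -> 5 -> 2 -> 4 -> 1

The waypoints must appear in the order 5, 2, 4, with no cell reused.
Route from 3: down-left to 5, up to 2, down-left to 4, up to 1 — 4 moves in all.
Check: order respected (5 at step 1, 2 at step 2, 4 at step 3); 4 moves as required.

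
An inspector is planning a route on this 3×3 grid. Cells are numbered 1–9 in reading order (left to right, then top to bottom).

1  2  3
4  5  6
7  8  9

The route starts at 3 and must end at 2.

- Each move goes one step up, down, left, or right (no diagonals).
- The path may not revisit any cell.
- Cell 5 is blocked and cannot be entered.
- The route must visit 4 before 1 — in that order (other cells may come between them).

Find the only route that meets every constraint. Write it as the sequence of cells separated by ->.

The waypoints must appear in the order 4, 1, with no cell reused.
Route from 3: 2× down (reaching 9), 2× left (reaching 7), 2× up (reaching 1), right to 2 — 7 moves in all.
Check: order respected (4 at step 5, 1 at step 6).

3 -> 6 -> 9 -> 8 -> 7 -> 4 -> 1 -> 2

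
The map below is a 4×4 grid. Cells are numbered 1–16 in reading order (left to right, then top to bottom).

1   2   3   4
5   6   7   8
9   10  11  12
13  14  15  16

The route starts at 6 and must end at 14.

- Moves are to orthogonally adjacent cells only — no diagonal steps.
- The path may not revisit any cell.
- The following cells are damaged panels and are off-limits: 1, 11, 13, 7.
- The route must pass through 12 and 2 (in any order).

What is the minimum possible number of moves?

Any route passes through 12 and 2 in some order between 6 and 14. Summing Manhattan distances along each leg and taking the cheapest ordering (6 → 2 → 12 → 14) gives a lower bound of 1 + 4 + 3 = 8 moves.
A route of 8 moves achieves this: 6 → 2 → 3 → 4 → 8 → 12 → 16 → 15 → 14.
Since 8 matches the lower bound, it is optimal.

8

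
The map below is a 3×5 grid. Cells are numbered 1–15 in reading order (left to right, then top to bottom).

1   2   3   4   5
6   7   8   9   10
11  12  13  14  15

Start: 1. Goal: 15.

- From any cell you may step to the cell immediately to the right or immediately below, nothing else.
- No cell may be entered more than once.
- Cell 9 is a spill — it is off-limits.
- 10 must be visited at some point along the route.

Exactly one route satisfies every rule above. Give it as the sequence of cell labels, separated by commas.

Moves only go right or down, so the column and row indices never decrease.
Route from 1: 4× right (reaching 5), 2× down (reaching 15) — 6 moves in all.
Check: all required cells visited.

1, 2, 3, 4, 5, 10, 15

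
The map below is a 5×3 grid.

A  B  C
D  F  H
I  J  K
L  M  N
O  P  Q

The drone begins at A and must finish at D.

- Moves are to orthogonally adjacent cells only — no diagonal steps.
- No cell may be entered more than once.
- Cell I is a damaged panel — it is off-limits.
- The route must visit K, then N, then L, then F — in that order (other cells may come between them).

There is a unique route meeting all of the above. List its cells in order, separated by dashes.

The waypoints must appear in the order K, N, L, F, with no cell reused.
Route from A: 2× right (reaching C), 4× down (reaching Q), 2× left (reaching O), up to L, right to M, 2× up (reaching F), left to D — 13 moves in all.
Check: order respected (K at step 4, N at step 5, L at step 9, F at step 12).

A - B - C - H - K - N - Q - P - O - L - M - J - F - D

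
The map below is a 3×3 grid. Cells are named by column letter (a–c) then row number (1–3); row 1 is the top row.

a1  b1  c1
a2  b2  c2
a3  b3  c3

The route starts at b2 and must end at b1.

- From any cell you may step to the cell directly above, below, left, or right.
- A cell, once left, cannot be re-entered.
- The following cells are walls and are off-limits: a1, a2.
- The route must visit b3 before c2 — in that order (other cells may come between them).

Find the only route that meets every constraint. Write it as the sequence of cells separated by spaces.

The waypoints must appear in the order b3, c2, with no cell reused.
Route from b2: down 1 to b3, right 1 to c3, up 2 to c1, left 1 to b1 — 5 moves in all.
Check: order respected (b3 at step 1, c2 at step 3).

b2 b3 c3 c2 c1 b1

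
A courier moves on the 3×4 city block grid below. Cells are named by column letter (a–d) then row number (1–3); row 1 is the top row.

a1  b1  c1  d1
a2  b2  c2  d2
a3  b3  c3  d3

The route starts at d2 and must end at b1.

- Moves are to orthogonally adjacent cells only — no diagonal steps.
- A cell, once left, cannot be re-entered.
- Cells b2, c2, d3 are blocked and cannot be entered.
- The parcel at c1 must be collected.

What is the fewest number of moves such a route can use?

Any route passes through c1 somewhere between d2 and b1. Summing Manhattan distances along the two legs (d2 → c1 → b1) gives a lower bound of 2 + 1 = 3 moves.
A route of 3 moves achieves this: d2 → d1 → c1 → b1.
Since 3 matches the lower bound, it is optimal.

3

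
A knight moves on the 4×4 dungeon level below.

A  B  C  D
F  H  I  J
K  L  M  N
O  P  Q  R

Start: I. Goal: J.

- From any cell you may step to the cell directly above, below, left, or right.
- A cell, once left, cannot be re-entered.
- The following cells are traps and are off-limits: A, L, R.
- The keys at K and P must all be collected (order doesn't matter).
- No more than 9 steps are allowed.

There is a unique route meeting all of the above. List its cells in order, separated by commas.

I, H, F, K, O, P, Q, M, N, J

The budget equals the shortest possible length, so every move has to be on a shortest route through the required cells.
Route from I: 2× left (reaching F), 2× down (reaching O), 2× right (reaching Q), up to M, right to N, up to J — 9 moves in all.
Check: all required cells visited; 9 ≤ 9 moves.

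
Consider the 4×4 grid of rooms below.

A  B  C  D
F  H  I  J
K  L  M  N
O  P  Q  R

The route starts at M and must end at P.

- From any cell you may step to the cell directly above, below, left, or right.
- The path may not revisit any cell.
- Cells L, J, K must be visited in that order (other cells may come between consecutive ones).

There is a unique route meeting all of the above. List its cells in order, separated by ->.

M -> L -> H -> I -> J -> D -> C -> B -> A -> F -> K -> O -> P

The waypoints must appear in the order L, J, K, with no cell reused.
Route from M: left to L, up to H, 2× right (reaching J), up to D, 3× left (reaching A), 3× down (reaching O), right to P — 12 moves in all.
Check: order respected (L at step 1, J at step 4, K at step 10).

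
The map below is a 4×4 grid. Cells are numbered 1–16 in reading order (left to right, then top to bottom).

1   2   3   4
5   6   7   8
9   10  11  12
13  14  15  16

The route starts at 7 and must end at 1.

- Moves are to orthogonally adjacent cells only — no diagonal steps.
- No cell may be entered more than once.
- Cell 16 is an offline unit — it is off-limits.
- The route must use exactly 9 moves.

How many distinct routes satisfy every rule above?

Need simple routes of exactly 9 moves from 7 to 1 (Manhattan distance 3, so 3 moves are spent on a detour and 3 undoing it).
Branch systematically from the start, pruning whenever the remaining move budget drops below the Manhattan distance to 1 or differs from it in parity. Grouping the completions by first move — via 3: 4; via 11: 6; via 6: 2; via 8: 7 — and summing: 4 + 6 + 2 + 7 = 19.
That gives 19 routes.

19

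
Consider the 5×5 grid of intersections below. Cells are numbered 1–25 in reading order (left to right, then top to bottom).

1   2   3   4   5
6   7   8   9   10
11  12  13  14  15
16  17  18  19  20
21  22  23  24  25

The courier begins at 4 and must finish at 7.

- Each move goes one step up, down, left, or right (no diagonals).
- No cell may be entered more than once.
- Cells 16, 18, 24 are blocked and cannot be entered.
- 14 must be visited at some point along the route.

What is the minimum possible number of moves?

Any route passes through 14 somewhere between 4 and 7. Summing Manhattan distances along the two legs (4 → 14 → 7) gives a lower bound of 2 + 3 = 5 moves.
A route of 5 moves achieves this: 4 → 9 → 14 → 13 → 8 → 7.
Since 5 matches the lower bound, it is optimal.

5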